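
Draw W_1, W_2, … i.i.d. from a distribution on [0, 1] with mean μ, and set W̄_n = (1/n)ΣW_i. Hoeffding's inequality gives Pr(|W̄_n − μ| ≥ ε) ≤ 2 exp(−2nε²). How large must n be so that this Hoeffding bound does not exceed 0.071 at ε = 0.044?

Require 2·exp(−2nε²) ≤ 0.071, i.e. 2nε² ≥ ln(2/0.071) = 3.338223.
So n ≥ 3.338223 / (2·0.044²) = 862.144.
The smallest integer n is 863.

863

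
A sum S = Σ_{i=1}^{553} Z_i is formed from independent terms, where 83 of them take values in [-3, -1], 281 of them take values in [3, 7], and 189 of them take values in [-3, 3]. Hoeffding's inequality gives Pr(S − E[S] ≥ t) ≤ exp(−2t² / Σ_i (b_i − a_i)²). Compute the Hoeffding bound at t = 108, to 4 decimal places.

0.1346

Σ(b_i − a_i)² = 83·2² + 281·4² + 189·6² = 11632.
Exponent = 2·108² / 11632 = 2.00550.
Bound = exp(−2.00550) = 0.13459.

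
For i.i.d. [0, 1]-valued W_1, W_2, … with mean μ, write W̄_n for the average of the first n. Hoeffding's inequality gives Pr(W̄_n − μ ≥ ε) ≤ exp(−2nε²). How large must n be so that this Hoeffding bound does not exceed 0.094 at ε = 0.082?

176

Require exp(−2nε²) ≤ 0.094, i.e. 2nε² ≥ ln(1/0.094) = 2.364460.
So n ≥ 2.364460 / (2·0.082²) = 175.822.
The smallest integer n is 176.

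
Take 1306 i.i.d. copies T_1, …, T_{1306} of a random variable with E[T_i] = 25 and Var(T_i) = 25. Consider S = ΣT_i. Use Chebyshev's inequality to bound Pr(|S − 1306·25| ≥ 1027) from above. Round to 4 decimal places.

0.0310

Var(S) = n·Var(T_i) = 1306·25 = 32650.
Chebyshev: Pr(|S − 1306·25| ≥ 1027) ≤ Var(S)/1027² = 32650/1054729 = 0.0310.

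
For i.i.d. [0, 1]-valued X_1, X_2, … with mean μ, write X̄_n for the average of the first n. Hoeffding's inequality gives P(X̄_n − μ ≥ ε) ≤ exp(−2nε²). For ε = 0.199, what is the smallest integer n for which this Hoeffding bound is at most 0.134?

26

Require exp(−2nε²) ≤ 0.134, i.e. 2nε² ≥ ln(1/0.134) = 2.009915.
So n ≥ 2.009915 / (2·0.199²) = 25.377.
The smallest integer n is 26.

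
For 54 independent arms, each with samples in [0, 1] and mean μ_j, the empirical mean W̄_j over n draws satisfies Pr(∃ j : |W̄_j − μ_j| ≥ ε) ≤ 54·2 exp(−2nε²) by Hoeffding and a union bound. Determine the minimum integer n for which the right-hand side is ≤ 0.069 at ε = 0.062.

957

Need 2·54·exp(−2nε²) ≤ 0.069, i.e. exp(−2nε²) ≤ 0.069/108.
So 2nε² ≥ ln(108/0.069) = 7.355780.
Hence n ≥ 7.355780/(2·0.062²) = 956.787.
The smallest integer n is 957.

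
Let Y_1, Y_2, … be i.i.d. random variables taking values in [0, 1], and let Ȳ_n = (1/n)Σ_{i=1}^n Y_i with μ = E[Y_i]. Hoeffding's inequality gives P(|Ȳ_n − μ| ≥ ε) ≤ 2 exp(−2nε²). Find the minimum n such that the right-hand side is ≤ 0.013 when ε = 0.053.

Require 2·exp(−2nε²) ≤ 0.013, i.e. 2nε² ≥ ln(2/0.013) = 5.035953.
So n ≥ 5.035953 / (2·0.053²) = 896.396.
The smallest integer n is 897.

897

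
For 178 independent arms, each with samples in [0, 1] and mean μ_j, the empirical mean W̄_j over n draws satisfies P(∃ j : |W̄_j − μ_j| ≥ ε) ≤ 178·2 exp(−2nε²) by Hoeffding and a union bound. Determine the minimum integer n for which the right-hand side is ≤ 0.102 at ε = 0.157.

Need 2·178·exp(−2nε²) ≤ 0.102, i.e. exp(−2nε²) ≤ 0.102/356.
So 2nε² ≥ ln(356/0.102) = 8.157713.
Hence n ≥ 8.157713/(2·0.157²) = 165.478.
The smallest integer n is 166.

166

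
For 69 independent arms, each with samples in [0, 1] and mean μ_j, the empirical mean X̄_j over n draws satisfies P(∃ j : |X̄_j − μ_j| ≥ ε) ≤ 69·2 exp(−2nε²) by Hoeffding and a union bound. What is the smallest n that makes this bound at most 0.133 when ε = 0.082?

Need 2·69·exp(−2nε²) ≤ 0.133, i.e. exp(−2nε²) ≤ 0.133/138.
So 2nε² ≥ ln(138/0.133) = 6.944660.
Hence n ≥ 6.944660/(2·0.082²) = 516.408.
The smallest integer n is 517.

517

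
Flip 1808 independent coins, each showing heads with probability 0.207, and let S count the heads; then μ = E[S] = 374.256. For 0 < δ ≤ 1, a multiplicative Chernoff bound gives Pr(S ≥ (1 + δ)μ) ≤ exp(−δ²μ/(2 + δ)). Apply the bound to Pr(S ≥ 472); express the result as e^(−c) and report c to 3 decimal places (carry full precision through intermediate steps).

Write 472 = (1 + δ)μ, so δ = 472/374.256 − 1 = 0.2611688…
Then the exponent is δ²μ/(2 + δ) = (472 − μ)² / (μ·(2 + δ)) = 11.289597.

11.290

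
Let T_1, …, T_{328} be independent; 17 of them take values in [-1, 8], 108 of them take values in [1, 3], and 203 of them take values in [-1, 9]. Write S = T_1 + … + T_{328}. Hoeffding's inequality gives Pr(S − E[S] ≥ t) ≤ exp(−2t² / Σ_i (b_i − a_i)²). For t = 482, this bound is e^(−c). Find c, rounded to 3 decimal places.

Σ(b_i − a_i)² = 17·9² + 108·2² + 203·10² = 22109.
c = 2t² / 22109 = 2·482² / 22109 = 21.0162.

21.016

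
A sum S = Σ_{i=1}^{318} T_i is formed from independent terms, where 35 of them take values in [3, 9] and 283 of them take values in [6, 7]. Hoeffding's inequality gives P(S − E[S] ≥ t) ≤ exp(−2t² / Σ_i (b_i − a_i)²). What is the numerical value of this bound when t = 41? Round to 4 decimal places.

Σ(b_i − a_i)² = 35·6² + 283·1² = 1543.
Exponent = 2·41² / 1543 = 2.17887.
Bound = exp(−2.17887) = 0.11317.

0.1132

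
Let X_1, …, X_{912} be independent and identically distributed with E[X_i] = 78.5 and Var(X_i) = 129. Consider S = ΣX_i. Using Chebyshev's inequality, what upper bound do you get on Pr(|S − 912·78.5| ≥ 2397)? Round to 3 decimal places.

0.020

Var(S) = n·Var(X_i) = 912·129 = 117648.
Chebyshev: Pr(|S − 912·78.5| ≥ 2397) ≤ Var(S)/2397² = 117648/5745609 = 0.0205.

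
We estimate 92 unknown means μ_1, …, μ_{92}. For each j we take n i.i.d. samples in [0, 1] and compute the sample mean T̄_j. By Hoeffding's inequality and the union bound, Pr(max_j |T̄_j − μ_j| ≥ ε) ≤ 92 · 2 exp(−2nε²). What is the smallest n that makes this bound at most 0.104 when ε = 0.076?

Need 2·92·exp(−2nε²) ≤ 0.104, i.e. exp(−2nε²) ≤ 0.104/184.
So 2nε² ≥ ln(184/0.104) = 7.478300.
Hence n ≥ 7.478300/(2·0.076²) = 647.360.
The smallest integer n is 648.

648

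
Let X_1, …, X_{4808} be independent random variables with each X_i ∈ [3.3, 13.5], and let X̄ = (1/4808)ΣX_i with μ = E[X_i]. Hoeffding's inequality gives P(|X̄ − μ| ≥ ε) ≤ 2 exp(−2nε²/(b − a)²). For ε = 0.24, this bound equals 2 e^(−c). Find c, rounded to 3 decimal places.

5.324

c = 2nε²/(b − a)² = 2·4808·0.24² / 10.2² = 5.3237.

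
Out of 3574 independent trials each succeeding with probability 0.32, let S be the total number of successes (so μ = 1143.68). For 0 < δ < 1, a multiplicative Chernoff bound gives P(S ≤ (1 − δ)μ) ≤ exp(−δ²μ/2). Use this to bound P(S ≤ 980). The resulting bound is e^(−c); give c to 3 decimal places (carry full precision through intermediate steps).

Write 980 = (1 − δ)μ, so δ = 1 − 980/1143.68 = 0.143117…
Then the exponent is δ²μ/2 = (μ − 980)²/(2μ) = 11.712692.

11.713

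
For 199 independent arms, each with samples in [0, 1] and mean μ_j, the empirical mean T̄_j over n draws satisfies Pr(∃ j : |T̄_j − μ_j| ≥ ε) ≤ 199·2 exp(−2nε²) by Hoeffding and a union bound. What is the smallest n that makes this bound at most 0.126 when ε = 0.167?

145

Need 2·199·exp(−2nε²) ≤ 0.126, i.e. exp(−2nε²) ≤ 0.126/398.
So 2nε² ≥ ln(398/0.126) = 8.057925.
Hence n ≥ 8.057925/(2·0.167²) = 144.464.
The smallest integer n is 145.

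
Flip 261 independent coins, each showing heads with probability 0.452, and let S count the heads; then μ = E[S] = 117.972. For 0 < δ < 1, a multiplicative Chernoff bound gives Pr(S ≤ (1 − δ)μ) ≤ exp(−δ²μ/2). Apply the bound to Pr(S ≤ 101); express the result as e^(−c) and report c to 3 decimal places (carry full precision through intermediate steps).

Write 101 = (1 − δ)μ, so δ = 1 − 101/117.972 = 0.1438646…
Then the exponent is δ²μ/2 = (μ − 101)²/(2μ) = 1.220835.

1.221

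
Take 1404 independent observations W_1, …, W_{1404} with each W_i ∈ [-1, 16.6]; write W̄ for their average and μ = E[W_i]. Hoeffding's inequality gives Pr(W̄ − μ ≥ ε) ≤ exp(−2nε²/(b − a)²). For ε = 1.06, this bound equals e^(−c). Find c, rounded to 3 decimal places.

10.186

c = 2nε²/(b − a)² = 2·1404·1.06² / 17.6² = 10.1855.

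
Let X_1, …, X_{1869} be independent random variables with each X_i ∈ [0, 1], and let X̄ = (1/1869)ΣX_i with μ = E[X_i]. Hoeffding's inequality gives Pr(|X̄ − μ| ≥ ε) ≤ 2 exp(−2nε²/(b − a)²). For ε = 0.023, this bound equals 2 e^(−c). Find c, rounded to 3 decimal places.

c = 2nε²/(b − a)² = 2·1869·0.023² / 1² = 1.9774.

1.977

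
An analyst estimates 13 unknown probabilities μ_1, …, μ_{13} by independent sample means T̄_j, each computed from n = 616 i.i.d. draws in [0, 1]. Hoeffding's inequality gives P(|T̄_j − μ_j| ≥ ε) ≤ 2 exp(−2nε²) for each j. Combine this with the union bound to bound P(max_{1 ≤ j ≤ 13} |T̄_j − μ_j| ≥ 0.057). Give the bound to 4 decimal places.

0.4749

Per-experiment Hoeffding bound: 2·exp(−2·616·0.057²) = 2·exp(−4.00277) = 0.03653.
Union bound over 13 events: 13·0.03653 = 0.47489.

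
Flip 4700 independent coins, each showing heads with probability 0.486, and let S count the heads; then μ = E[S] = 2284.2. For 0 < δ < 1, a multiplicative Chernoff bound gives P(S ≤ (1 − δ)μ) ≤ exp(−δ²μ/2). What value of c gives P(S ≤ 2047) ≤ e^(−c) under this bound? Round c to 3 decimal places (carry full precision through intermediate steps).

12.316

Write 2047 = (1 − δ)μ, so δ = 1 − 2047/2284.2 = 0.1038438…
Then the exponent is δ²μ/2 = (μ − 2047)²/(2μ) = 12.315874.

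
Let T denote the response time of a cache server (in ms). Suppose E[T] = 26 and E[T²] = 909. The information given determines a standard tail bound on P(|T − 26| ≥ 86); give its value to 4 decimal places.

The first two moments determine the variance, so Chebyshev's inequality is the sharpest standard bound available.
Var(T) = E[T²] − (E[T])² = 909 − 676 = 233.
Chebyshev's inequality: P(|T − μ| ≥ t) ≤ Var(T)/t² = 233/7396 = 0.0315.

0.0315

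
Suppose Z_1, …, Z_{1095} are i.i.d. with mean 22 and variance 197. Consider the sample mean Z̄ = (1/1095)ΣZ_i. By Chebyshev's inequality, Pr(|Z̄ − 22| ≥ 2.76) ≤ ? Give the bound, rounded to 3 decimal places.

Var(Z̄) = Var(Z_i)/n = 197/1095 = 0.17991.
Chebyshev: Pr(|Z̄ − 22| ≥ 2.76) ≤ Var(Z̄)/(2.76)² = 197/(1095·2.76²) = 0.0236.

0.024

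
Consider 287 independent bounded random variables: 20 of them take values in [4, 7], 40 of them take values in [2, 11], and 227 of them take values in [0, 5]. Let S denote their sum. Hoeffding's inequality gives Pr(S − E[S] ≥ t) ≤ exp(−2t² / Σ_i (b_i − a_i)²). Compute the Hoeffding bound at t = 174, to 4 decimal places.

Σ(b_i − a_i)² = 20·3² + 40·9² + 227·5² = 9095.
Exponent = 2·174² / 9095 = 6.65772.
Bound = exp(−6.65772) = 0.00128.

0.0013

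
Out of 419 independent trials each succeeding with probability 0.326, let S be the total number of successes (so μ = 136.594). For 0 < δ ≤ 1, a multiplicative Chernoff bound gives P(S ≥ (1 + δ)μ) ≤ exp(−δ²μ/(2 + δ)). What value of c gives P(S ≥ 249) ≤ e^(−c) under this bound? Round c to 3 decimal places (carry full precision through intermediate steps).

Write 249 = (1 + δ)μ, so δ = 249/136.594 − 1 = 0.8229205…
Then the exponent is δ²μ/(2 + δ) = (249 − μ)² / (μ·(2 + δ)) = 32.767908.

32.768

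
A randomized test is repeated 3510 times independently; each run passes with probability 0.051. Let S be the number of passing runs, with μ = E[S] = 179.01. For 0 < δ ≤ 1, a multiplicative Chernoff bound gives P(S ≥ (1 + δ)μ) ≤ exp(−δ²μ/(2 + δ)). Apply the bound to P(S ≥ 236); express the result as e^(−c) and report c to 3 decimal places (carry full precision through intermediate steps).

7.826

Write 236 = (1 + δ)μ, so δ = 236/179.01 − 1 = 0.3183621…
Then the exponent is δ²μ/(2 + δ) = (236 − μ)² / (μ·(2 + δ)) = 7.825980.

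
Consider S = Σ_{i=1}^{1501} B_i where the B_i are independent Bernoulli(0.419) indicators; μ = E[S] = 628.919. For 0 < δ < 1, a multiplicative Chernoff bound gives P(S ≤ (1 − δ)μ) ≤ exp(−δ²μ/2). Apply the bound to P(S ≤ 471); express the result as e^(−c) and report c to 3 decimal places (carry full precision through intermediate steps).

19.826

Write 471 = (1 − δ)μ, so δ = 1 − 471/628.919 = 0.2510959…
Then the exponent is δ²μ/2 = (μ − 471)²/(2μ) = 19.826409.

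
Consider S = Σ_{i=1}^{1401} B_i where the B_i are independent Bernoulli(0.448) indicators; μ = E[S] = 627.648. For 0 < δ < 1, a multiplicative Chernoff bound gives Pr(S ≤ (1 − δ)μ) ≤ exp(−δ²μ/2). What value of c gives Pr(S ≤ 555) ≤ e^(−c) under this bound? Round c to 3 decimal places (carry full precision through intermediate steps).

4.204

Write 555 = (1 − δ)μ, so δ = 1 − 555/627.648 = 0.1157464…
Then the exponent is δ²μ/2 = (μ − 555)²/(2μ) = 4.204372.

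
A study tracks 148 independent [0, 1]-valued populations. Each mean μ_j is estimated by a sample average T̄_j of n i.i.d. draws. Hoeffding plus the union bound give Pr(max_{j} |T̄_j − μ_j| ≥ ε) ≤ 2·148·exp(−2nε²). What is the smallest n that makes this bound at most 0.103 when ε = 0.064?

Need 2·148·exp(−2nε²) ≤ 0.103, i.e. exp(−2nε²) ≤ 0.103/296.
So 2nε² ≥ ln(296/0.103) = 7.963386.
Hence n ≥ 7.963386/(2·0.064²) = 972.093.
The smallest integer n is 973.

973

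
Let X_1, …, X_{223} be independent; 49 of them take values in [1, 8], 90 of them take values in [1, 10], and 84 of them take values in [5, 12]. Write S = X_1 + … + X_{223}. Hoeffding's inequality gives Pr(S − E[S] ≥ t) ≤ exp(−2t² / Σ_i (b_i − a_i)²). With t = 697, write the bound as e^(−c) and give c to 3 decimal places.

70.371

Σ(b_i − a_i)² = 49·7² + 90·9² + 84·7² = 13807.
c = 2t² / 13807 = 2·697² / 13807 = 70.3714.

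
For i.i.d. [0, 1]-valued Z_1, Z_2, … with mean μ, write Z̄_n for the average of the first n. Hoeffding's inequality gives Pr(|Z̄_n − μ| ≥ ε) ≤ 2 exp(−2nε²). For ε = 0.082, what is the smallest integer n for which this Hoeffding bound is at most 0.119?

Require 2·exp(−2nε²) ≤ 0.119, i.e. 2nε² ≥ ln(2/0.119) = 2.821779.
So n ≥ 2.821779 / (2·0.082²) = 209.829.
The smallest integer n is 210.

210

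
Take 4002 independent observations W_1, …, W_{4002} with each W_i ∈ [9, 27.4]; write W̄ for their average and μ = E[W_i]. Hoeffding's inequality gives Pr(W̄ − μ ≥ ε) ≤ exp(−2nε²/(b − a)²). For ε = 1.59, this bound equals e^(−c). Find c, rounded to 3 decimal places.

59.768

c = 2nε²/(b − a)² = 2·4002·1.59² / 18.4² = 59.7676.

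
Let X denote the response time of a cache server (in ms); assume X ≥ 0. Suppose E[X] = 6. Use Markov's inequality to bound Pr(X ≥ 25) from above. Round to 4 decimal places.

Markov's inequality: for a non-negative random variable, Pr(X ≥ a) ≤ E[X]/a.
Here E[X] = 6 and a = 25, so the bound is 6/25 = 0.2400.

0.2400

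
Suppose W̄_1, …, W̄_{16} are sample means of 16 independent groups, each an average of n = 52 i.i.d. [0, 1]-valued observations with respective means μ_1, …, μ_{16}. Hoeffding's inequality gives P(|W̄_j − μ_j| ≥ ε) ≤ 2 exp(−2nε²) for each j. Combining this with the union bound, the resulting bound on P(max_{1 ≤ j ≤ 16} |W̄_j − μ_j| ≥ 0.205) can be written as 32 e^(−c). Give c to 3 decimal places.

Union bound over the 16 events: P(max_{1 ≤ j ≤ 16} |W̄_j − μ_j| ≥ 0.205) ≤ 16·2·exp(−2nε²) = 32 exp(−2·52·0.205²).
So c = 2·52·0.205² = 4.3706.

4.371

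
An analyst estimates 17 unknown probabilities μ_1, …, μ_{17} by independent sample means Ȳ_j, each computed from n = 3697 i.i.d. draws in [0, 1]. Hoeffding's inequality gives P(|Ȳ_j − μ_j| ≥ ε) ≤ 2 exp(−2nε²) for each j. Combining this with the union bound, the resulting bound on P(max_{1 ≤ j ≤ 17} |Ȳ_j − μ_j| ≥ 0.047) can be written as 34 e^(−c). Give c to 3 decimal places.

16.333

Union bound over the 17 events: P(max_{1 ≤ j ≤ 17} |Ȳ_j − μ_j| ≥ 0.047) ≤ 17·2·exp(−2nε²) = 34 exp(−2·3697·0.047²).
So c = 2·3697·0.047² = 16.3333.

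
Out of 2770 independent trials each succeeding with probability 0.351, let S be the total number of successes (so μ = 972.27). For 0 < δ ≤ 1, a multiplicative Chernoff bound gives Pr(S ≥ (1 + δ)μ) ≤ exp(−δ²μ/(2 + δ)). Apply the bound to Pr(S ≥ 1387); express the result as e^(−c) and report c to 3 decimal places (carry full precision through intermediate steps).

72.904

Write 1387 = (1 + δ)μ, so δ = 1387/972.27 − 1 = 0.4265585…
Then the exponent is δ²μ/(2 + δ) = (1387 − μ)² / (μ·(2 + δ)) = 72.904319.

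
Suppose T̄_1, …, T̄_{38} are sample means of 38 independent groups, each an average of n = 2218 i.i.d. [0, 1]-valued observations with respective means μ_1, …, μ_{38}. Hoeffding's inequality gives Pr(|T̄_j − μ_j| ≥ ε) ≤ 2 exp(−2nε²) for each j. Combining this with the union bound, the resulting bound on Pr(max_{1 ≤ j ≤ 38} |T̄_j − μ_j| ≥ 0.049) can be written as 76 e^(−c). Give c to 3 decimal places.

Union bound over the 38 events: Pr(max_{1 ≤ j ≤ 38} |T̄_j − μ_j| ≥ 0.049) ≤ 38·2·exp(−2nε²) = 76 exp(−2·2218·0.049²).
So c = 2·2218·0.049² = 10.6508.

10.651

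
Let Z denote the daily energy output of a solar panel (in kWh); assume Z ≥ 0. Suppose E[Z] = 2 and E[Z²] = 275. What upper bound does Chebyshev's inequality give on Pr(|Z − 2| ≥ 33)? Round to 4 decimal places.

Var(Z) = E[Z²] − (E[Z])² = 275 − 4 = 271.
Chebyshev's inequality: Pr(|Z − μ| ≥ t) ≤ Var(Z)/t² = 271/1089 = 0.2489.

0.2489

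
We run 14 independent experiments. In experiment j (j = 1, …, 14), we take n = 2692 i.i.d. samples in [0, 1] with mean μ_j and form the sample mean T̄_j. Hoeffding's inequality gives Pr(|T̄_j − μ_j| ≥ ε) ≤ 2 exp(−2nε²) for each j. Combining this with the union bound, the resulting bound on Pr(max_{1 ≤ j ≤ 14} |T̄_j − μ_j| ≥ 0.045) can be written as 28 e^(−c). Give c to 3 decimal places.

10.903

Union bound over the 14 events: Pr(max_{1 ≤ j ≤ 14} |T̄_j − μ_j| ≥ 0.045) ≤ 14·2·exp(−2nε²) = 28 exp(−2·2692·0.045²).
So c = 2·2692·0.045² = 10.9026.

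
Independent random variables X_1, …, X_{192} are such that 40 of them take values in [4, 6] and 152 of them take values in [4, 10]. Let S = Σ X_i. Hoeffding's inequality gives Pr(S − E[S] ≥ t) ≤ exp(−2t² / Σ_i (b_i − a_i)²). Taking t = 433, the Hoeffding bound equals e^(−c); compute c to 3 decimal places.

66.580

Σ(b_i − a_i)² = 40·2² + 152·6² = 5632.
c = 2t² / 5632 = 2·433² / 5632 = 66.5799.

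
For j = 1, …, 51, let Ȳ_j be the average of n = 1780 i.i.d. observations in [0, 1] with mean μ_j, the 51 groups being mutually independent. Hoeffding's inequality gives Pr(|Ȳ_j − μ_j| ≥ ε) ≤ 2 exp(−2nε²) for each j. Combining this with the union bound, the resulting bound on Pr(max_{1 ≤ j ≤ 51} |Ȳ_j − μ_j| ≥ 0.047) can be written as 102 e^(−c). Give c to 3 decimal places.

7.864

Union bound over the 51 events: Pr(max_{1 ≤ j ≤ 51} |Ȳ_j − μ_j| ≥ 0.047) ≤ 51·2·exp(−2nε²) = 102 exp(−2·1780·0.047²).
So c = 2·1780·0.047² = 7.8640.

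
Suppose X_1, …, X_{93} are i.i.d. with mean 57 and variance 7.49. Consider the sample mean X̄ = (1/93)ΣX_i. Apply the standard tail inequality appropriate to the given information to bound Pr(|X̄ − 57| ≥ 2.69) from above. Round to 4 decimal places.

0.0111

With mean and variance of each term known, Chebyshev's inequality bounds the deviation of the sum (or sample mean).
Var(X̄) = Var(X_i)/n = 7.49/93 = 0.080538.
Chebyshev: Pr(|X̄ − 57| ≥ 2.69) ≤ Var(X̄)/(2.69)² = 7.49/(93·2.69²) = 0.0111.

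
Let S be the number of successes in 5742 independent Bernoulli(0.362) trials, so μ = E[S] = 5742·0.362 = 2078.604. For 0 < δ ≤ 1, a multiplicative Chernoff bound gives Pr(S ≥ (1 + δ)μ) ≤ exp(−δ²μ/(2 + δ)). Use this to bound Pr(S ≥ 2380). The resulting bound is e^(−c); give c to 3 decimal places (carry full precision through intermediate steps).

Write 2380 = (1 + δ)μ, so δ = 2380/2078.604 − 1 = 0.1449992…
Then the exponent is δ²μ/(2 + δ) = (2380 − μ)² / (μ·(2 + δ)) = 20.373989.

20.374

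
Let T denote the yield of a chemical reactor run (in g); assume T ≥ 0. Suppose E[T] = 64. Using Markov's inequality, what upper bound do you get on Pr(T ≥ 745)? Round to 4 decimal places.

0.0859

Markov's inequality: for a non-negative random variable, Pr(T ≥ a) ≤ E[T]/a.
Here E[T] = 64 and a = 745, so the bound is 64/745 = 0.0859.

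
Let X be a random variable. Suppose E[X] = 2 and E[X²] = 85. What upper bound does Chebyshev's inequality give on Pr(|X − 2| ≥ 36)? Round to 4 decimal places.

0.0625

Var(X) = E[X²] − (E[X])² = 85 − 4 = 81.
Chebyshev's inequality: Pr(|X − μ| ≥ t) ≤ Var(X)/t² = 81/1296 = 0.0625.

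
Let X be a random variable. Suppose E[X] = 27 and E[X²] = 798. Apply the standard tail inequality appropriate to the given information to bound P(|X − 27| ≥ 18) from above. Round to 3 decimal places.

0.213

The first two moments determine the variance, so Chebyshev's inequality is the sharpest standard bound available.
Var(X) = E[X²] − (E[X])² = 798 − 729 = 69.
Chebyshev's inequality: P(|X − μ| ≥ t) ≤ Var(X)/t² = 69/324 = 0.2130.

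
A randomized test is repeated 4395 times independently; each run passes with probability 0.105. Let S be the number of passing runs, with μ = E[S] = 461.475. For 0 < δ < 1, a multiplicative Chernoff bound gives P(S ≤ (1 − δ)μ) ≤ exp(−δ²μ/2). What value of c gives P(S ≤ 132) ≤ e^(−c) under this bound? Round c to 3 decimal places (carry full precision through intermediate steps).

Write 132 = (1 − δ)μ, so δ = 1 − 132/461.475 = 0.7139607…
Then the exponent is δ²μ/2 = (μ − 132)²/(2μ) = 117.616096.

117.616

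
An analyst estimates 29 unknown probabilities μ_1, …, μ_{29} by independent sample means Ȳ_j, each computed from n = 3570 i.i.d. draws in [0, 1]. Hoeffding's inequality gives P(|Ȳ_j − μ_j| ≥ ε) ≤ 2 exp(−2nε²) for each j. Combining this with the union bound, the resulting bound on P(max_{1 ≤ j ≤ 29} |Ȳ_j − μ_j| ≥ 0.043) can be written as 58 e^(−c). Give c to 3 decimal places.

13.202

Union bound over the 29 events: P(max_{1 ≤ j ≤ 29} |Ȳ_j − μ_j| ≥ 0.043) ≤ 29·2·exp(−2nε²) = 58 exp(−2·3570·0.043²).
So c = 2·3570·0.043² = 13.2019.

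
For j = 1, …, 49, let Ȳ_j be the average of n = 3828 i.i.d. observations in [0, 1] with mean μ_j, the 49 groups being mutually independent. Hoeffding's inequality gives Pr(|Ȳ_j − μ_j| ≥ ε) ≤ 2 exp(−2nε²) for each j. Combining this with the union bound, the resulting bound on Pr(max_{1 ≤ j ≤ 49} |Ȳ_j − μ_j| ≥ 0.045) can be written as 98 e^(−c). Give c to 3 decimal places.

15.503

Union bound over the 49 events: Pr(max_{1 ≤ j ≤ 49} |Ȳ_j − μ_j| ≥ 0.045) ≤ 49·2·exp(−2nε²) = 98 exp(−2·3828·0.045²).
So c = 2·3828·0.045² = 15.5034.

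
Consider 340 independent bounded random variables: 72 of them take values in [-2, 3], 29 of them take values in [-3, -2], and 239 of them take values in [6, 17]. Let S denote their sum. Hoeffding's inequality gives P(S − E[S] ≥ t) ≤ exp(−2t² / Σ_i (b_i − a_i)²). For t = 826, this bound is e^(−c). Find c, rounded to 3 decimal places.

44.379

Σ(b_i − a_i)² = 72·5² + 29·1² + 239·11² = 30748.
c = 2t² / 30748 = 2·826² / 30748 = 44.3786.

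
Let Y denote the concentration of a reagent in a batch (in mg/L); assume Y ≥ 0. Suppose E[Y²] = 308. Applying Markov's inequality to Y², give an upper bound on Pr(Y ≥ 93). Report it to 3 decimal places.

Since Y ≥ 0, the event {Y ≥ 93} is the same as {Y² ≥ 8649}.
Markov's inequality applied to Y² gives Pr(Y² ≥ 8649) ≤ E[Y²]/8649 = 308/8649 = 0.0356.

0.036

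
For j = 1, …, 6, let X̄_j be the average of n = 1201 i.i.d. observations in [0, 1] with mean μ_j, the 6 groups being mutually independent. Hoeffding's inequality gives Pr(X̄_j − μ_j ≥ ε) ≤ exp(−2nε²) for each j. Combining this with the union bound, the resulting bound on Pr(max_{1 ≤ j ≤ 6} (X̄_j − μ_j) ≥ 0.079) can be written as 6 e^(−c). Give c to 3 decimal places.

Union bound over the 6 events: Pr(max_{1 ≤ j ≤ 6} (X̄_j − μ_j) ≥ 0.079) ≤ 6·exp(−2nε²) = 6 exp(−2·1201·0.079²).
So c = 2·1201·0.079² = 14.9909.

14.991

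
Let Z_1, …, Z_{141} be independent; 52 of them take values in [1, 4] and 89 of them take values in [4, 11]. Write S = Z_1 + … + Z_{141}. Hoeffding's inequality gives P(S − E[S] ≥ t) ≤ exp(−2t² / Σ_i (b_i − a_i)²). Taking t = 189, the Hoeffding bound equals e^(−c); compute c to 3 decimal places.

Σ(b_i − a_i)² = 52·3² + 89·7² = 4829.
c = 2t² / 4829 = 2·189² / 4829 = 14.7944.

14.794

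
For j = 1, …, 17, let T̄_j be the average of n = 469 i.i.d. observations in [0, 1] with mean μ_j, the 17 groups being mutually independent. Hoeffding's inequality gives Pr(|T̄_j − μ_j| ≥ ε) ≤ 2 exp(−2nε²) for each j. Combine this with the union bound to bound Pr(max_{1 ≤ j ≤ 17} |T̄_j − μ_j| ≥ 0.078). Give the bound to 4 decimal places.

Per-experiment Hoeffding bound: 2·exp(−2·469·0.078²) = 2·exp(−5.70679) = 0.0066466.
Union bound over 17 events: 17·0.0066466 = 0.11299.

0.1130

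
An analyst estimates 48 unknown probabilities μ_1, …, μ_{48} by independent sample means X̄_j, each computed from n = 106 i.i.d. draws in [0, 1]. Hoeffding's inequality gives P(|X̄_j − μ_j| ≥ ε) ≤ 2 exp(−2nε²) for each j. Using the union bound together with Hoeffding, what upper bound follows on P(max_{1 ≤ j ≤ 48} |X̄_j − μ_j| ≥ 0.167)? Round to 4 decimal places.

Per-experiment Hoeffding bound: 2·exp(−2·106·0.167²) = 2·exp(−5.91247) = 0.005411.
Union bound over 48 events: 48·0.005411 = 0.25973.

0.2597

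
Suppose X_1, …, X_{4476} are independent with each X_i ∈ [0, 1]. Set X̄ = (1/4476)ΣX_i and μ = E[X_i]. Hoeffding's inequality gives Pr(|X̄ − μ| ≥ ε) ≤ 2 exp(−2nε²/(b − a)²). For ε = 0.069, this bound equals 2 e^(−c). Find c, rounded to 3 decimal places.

42.620

c = 2nε²/(b − a)² = 2·4476·0.069² / 1² = 42.6205.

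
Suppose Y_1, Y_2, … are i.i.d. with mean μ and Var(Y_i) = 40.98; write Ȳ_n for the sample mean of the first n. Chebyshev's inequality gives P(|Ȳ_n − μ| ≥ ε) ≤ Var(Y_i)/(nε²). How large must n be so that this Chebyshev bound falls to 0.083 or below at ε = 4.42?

Require 40.98/(n·4.42²) ≤ 0.083, i.e. n ≥ 40.98/(0.083·4.42²) = 25.273.
The smallest integer n is 26.

26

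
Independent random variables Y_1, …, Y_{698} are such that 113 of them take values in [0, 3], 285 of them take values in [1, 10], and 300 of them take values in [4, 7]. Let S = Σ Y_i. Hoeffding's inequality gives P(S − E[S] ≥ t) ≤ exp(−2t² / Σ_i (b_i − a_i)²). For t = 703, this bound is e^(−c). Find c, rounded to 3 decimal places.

36.879

Σ(b_i − a_i)² = 113·3² + 285·9² + 300·3² = 26802.
c = 2t² / 26802 = 2·703² / 26802 = 36.8785.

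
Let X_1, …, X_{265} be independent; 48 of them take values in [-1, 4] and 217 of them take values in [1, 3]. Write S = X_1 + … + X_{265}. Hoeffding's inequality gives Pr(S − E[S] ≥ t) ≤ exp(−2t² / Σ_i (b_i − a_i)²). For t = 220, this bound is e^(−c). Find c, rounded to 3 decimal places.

46.809

Σ(b_i − a_i)² = 48·5² + 217·2² = 2068.
c = 2t² / 2068 = 2·220² / 2068 = 46.8085.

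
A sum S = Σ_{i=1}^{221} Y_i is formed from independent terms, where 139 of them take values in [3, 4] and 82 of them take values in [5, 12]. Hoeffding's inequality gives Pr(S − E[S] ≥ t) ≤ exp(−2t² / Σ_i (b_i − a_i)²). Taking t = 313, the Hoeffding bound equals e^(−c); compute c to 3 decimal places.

Σ(b_i − a_i)² = 139·1² + 82·7² = 4157.
c = 2t² / 4157 = 2·313² / 4157 = 47.1345.

47.134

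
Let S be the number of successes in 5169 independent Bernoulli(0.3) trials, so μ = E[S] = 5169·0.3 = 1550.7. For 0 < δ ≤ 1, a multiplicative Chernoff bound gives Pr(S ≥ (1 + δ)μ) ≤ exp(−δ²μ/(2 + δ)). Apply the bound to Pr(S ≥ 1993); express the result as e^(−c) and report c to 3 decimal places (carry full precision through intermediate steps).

55.205

Write 1993 = (1 + δ)μ, so δ = 1993/1550.7 − 1 = 0.285226…
Then the exponent is δ²μ/(2 + δ) = (1993 − μ)² / (μ·(2 + δ)) = 55.204811.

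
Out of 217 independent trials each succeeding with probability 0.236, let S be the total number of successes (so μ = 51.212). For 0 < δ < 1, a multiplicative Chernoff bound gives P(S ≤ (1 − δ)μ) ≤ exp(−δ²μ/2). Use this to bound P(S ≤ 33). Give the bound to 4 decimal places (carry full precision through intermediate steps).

0.0392

Write 33 = (1 − δ)μ, so δ = 1 − 33/51.212 = 0.3556198…
Then the exponent is δ²μ/2 = (μ − 33)²/(2μ) = 3.238274.
Bound = exp(−3.238274) = 0.03923.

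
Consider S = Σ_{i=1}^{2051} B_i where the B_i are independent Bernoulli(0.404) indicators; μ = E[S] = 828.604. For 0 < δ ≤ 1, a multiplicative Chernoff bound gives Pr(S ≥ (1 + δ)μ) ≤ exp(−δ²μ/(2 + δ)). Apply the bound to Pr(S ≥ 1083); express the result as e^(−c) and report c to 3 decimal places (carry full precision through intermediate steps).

Write 1083 = (1 + δ)μ, so δ = 1083/828.604 − 1 = 0.3070176…
Then the exponent is δ²μ/(2 + δ) = (1083 − μ)² / (μ·(2 + δ)) = 33.854985.

33.855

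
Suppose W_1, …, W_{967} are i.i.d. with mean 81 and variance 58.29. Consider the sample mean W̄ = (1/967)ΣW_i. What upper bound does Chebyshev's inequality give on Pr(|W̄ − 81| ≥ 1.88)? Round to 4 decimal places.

Var(W̄) = Var(W_i)/n = 58.29/967 = 0.060279.
Chebyshev: Pr(|W̄ − 81| ≥ 1.88) ≤ Var(W̄)/(1.88)² = 58.29/(967·1.88²) = 0.0171.

0.0171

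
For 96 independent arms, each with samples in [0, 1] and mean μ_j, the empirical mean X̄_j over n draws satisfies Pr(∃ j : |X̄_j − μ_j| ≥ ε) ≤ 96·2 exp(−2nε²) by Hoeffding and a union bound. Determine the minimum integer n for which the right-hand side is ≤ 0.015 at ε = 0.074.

Need 2·96·exp(−2nε²) ≤ 0.015, i.e. exp(−2nε²) ≤ 0.015/192.
So 2nε² ≥ ln(192/0.015) = 9.457200.
Hence n ≥ 9.457200/(2·0.074²) = 863.514.
The smallest integer n is 864.

864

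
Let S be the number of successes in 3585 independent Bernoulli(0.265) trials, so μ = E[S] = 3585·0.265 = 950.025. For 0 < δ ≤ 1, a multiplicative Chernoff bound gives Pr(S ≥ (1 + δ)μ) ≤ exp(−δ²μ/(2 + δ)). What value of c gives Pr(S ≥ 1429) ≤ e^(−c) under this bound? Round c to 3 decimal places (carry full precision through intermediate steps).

Write 1429 = (1 + δ)μ, so δ = 1429/950.025 − 1 = 0.5041709…
Then the exponent is δ²μ/(2 + δ) = (1429 − μ)² / (μ·(2 + δ)) = 96.433224.

96.433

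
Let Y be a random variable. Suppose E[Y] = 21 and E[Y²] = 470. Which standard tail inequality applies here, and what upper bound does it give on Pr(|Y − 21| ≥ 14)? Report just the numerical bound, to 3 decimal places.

The first two moments determine the variance, so Chebyshev's inequality is the sharpest standard bound available.
Var(Y) = E[Y²] − (E[Y])² = 470 − 441 = 29.
Chebyshev's inequality: Pr(|Y − μ| ≥ t) ≤ Var(Y)/t² = 29/196 = 0.1480.

0.148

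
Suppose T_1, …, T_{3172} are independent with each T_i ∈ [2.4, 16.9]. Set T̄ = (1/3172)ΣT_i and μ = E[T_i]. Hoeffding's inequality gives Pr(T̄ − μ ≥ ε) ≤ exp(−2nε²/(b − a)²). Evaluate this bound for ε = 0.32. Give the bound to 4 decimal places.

Exponent: 2nε²/(b − a)² = 2·3172·0.32² / 14.5² = 3.08978.
Bound = exp(−3.08978) = 0.04551.

0.0455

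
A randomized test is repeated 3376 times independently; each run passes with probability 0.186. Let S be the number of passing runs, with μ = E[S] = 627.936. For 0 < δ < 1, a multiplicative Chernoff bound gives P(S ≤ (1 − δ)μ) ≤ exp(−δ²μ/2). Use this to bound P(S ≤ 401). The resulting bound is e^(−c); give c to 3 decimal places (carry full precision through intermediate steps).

41.007

Write 401 = (1 − δ)μ, so δ = 1 − 401/627.936 = 0.3613999…
Then the exponent is δ²μ/2 = (μ − 401)²/(2μ) = 41.007322.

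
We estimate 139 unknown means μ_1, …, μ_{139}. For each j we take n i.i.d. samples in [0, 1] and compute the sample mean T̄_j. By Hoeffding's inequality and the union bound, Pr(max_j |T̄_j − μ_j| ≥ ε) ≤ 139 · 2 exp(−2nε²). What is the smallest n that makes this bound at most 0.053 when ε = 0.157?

Need 2·139·exp(−2nε²) ≤ 0.053, i.e. exp(−2nε²) ≤ 0.053/278.
So 2nε² ≥ ln(278/0.053) = 8.565084.
Hence n ≥ 8.565084/(2·0.157²) = 173.741.
The smallest integer n is 174.

174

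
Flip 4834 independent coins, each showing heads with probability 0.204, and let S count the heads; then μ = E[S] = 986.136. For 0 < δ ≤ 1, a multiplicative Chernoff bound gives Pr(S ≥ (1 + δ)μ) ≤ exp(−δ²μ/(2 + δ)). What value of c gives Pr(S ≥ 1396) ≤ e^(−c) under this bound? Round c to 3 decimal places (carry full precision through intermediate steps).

Write 1396 = (1 + δ)μ, so δ = 1396/986.136 − 1 = 0.4156262…
Then the exponent is δ²μ/(2 + δ) = (1396 − μ)² / (μ·(2 + δ)) = 70.520112.

70.520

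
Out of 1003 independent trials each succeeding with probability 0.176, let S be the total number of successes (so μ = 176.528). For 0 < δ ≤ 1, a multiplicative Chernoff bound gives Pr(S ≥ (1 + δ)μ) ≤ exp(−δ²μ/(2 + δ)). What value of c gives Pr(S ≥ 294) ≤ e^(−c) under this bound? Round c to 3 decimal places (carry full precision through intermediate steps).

29.328

Write 294 = (1 + δ)μ, so δ = 294/176.528 − 1 = 0.6654582…
Then the exponent is δ²μ/(2 + δ) = (294 − μ)² / (μ·(2 + δ)) = 29.328054.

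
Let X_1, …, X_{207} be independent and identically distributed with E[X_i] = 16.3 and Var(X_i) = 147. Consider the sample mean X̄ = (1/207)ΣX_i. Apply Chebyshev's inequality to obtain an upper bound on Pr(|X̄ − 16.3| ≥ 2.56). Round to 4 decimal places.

0.1084

Var(X̄) = Var(X_i)/n = 147/207 = 0.71014.
Chebyshev: Pr(|X̄ − 16.3| ≥ 2.56) ≤ Var(X̄)/(2.56)² = 147/(207·2.56²) = 0.1084.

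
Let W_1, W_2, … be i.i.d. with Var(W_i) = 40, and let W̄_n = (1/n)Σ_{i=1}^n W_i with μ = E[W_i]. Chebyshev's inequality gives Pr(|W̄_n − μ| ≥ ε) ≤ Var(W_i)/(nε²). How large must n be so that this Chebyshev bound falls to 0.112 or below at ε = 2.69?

50

Require 40/(n·2.69²) ≤ 0.112, i.e. n ≥ 40/(0.112·2.69²) = 49.356.
The smallest integer n is 50.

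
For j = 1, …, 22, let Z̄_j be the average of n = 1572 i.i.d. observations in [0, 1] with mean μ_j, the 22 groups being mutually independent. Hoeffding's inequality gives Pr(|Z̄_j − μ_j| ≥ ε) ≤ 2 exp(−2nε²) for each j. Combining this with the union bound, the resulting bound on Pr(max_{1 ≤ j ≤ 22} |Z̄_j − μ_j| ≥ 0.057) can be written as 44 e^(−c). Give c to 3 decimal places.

10.215

Union bound over the 22 events: Pr(max_{1 ≤ j ≤ 22} |Z̄_j − μ_j| ≥ 0.057) ≤ 22·2·exp(−2nε²) = 44 exp(−2·1572·0.057²).
So c = 2·1572·0.057² = 10.2149.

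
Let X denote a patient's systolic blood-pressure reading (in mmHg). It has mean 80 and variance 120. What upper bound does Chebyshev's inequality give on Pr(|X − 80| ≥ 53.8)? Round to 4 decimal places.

Chebyshev: Pr(|X − μ| ≥ t) ≤ Var(X)/t².
Bound = 120 / 2894.44 = 0.0415.

0.0415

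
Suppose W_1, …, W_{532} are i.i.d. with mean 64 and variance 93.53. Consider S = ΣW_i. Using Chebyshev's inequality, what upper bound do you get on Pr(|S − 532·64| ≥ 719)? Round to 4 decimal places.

0.0963

Var(S) = n·Var(W_i) = 532·93.53 = 49757.96.
Chebyshev: Pr(|S − 532·64| ≥ 719) ≤ Var(S)/719² = 49757.96/516961 = 0.0963.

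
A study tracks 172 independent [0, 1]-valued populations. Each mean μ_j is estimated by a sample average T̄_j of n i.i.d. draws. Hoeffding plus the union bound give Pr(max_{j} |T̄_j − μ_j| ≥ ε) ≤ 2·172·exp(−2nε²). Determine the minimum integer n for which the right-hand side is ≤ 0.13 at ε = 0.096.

428

Need 2·172·exp(−2nε²) ≤ 0.13, i.e. exp(−2nε²) ≤ 0.13/344.
So 2nε² ≥ ln(344/0.13) = 7.880862.
Hence n ≥ 7.880862/(2·0.096²) = 427.564.
The smallest integer n is 428.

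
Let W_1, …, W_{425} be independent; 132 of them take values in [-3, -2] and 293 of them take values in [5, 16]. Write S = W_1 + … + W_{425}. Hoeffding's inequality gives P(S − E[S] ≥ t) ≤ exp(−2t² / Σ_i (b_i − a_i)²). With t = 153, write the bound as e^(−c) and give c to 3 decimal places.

1.316

Σ(b_i − a_i)² = 132·1² + 293·11² = 35585.
c = 2t² / 35585 = 2·153² / 35585 = 1.3157.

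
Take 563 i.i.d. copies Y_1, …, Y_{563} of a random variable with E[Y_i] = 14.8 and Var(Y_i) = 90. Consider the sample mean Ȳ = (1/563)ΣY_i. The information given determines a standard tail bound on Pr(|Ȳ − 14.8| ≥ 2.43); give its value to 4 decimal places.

With mean and variance of each term known, Chebyshev's inequality bounds the deviation of the sum (or sample mean).
Var(Ȳ) = Var(Y_i)/n = 90/563 = 0.15986.
Chebyshev: Pr(|Ȳ − 14.8| ≥ 2.43) ≤ Var(Ȳ)/(2.43)² = 90/(563·2.43²) = 0.0271.

0.0271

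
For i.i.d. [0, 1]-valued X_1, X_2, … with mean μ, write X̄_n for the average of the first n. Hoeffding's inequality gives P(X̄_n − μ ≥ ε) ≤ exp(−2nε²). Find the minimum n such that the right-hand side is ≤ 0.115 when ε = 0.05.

433

Require exp(−2nε²) ≤ 0.115, i.e. 2nε² ≥ ln(1/0.115) = 2.162823.
So n ≥ 2.162823 / (2·0.05²) = 432.565.
The smallest integer n is 433.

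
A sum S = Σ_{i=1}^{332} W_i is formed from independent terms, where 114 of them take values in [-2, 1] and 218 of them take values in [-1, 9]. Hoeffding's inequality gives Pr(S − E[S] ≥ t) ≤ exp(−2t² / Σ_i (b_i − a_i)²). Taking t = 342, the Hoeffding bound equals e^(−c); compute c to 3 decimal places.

10.248

Σ(b_i − a_i)² = 114·3² + 218·10² = 22826.
c = 2t² / 22826 = 2·342² / 22826 = 10.2483.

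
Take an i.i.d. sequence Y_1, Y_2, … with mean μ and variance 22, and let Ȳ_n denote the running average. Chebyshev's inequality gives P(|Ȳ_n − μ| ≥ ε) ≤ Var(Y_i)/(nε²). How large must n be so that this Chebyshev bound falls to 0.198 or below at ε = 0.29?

1322

Require 22/(n·0.29²) ≤ 0.198, i.e. n ≥ 22/(0.198·0.29²) = 1321.178.
The smallest integer n is 1322.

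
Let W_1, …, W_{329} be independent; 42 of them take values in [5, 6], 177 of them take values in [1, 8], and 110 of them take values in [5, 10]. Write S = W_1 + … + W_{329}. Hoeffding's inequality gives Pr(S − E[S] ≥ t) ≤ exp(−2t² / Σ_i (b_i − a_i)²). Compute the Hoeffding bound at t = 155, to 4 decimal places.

0.0151

Σ(b_i − a_i)² = 42·1² + 177·7² + 110·5² = 11465.
Exponent = 2·155² / 11465 = 4.19102.
Bound = exp(−4.19102) = 0.01513.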